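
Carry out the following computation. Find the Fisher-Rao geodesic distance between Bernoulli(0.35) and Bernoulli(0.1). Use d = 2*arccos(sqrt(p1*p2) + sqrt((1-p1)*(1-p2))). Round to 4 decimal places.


Geodesic distance on Bernoulli manifold:
d(p1,p2) = 2*arccos(sqrt(p1*p2) + sqrt((1-p1)*(1-p2))).
sqrt(p1*p2) = sqrt(0.35*0.1) = 0.187083.
sqrt((1-p1)*(1-p2)) = sqrt(0.65*0.9) = 0.764853.
arg = 0.187083 + 0.764853 = 0.951936.
d = 2*arccos(0.951936) = 0.6226

0.6226


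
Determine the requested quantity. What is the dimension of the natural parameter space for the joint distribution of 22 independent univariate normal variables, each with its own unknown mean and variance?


Exponential family dimension calculation:
Each univariate normal has two natural parameters (mu/sigma^2 and -1/(2 sigma^2)).
With 22 independent components, dim = 2 * 22 = 44.

44


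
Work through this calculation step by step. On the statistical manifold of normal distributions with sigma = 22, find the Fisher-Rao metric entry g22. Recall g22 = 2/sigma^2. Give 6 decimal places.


For the 2-parameter normal family, the Fisher metric has:
  g11 = 1/sigma^2, g22 = 2/sigma^2.
sigma = 22, sigma^2 = 484.
g22 = 0.004132

0.004132


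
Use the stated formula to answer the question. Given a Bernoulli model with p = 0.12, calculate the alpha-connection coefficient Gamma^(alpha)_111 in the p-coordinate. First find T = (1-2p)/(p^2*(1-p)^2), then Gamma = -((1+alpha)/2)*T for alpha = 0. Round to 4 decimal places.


Skewness (Amari-Chentsov) tensor: T = (1-2p)/(p^2*(1-p)^2).
p = 0.12, 1-2p = 0.76, p^2 = 0.0144, (1-p)^2 = 0.7744.
T = 0.76/(0.0144 * 0.7744) = 68.153122.
In the p-coordinate, Gamma^(alpha) = Gamma^(0) - (alpha/2)*T with Gamma^(0) = (1/2)*g'(p) = -T/2,
so Gamma^(alpha) = -((1+alpha)/2)*T.
alpha = 0, -(1+alpha)/2 = -0.5.
Gamma = -0.5 * 68.153122 = -34.0766

-34.0766


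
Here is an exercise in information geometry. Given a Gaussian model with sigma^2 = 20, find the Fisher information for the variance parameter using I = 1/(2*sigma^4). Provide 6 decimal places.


Fisher information for variance: I(sigma^2) = 1/(2*sigma^4).
sigma^2 = 20, so sigma^4 = 400.
I = 1/(2*400) = 1/800 = 0.001250

0.001250


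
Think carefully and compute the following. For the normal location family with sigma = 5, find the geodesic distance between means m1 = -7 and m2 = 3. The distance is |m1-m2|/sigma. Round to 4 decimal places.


On the fixed-variance normal subfamily, geodesic distance = |m1-m2|/sigma.
|-7 - 3| = 10.
sigma = 5.
d = 10/5 = 2.0000

2.0000


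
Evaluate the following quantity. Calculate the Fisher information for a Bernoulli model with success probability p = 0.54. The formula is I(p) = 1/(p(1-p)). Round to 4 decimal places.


For Bernoulli(p), Fisher information is I(p) = 1/(p*(1-p)).
p = 0.54, 1-p = 0.46.
p*(1-p) = 0.2484.
I(p) = 1/0.2484 = 4.0258

4.0258


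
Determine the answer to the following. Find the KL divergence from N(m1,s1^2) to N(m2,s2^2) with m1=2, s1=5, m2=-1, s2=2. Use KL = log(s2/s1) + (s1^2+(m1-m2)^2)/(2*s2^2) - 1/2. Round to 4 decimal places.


KL divergence between normal distributions:
KL = log(s2/s1) + (s1^2 + (m1-m2)^2)/(2*s2^2) - 1/2.
log(2/5) = -0.916291.
(5^2 + (2--1)^2)/(2*2^2) = (25 + 9)/8 = 4.25.
KL = -0.916291 + 4.25 - 0.5 = 2.8337

2.8337


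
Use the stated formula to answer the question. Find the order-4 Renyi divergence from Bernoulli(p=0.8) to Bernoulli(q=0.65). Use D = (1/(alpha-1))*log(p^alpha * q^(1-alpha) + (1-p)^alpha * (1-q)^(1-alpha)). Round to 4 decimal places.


Renyi divergence of order alpha between Bernoulli distributions:
D = (1/(alpha-1))*log(p^alpha * q^(1-alpha) + (1-p)^alpha * (1-q)^(1-alpha)).
alpha = 4, p = 0.8, q = 0.65.
p^alpha * q^(1-alpha) = 0.8^4 * 0.65^-3 = 1.491488.
(1-p)^alpha * (1-q)^(1-alpha) = 0.2^4 * 0.35^-3 = 0.037318.
sum = 1.491488 + 0.037318 = 1.528806.
D = (1/3)*log(1.528806) = 0.1415

0.1415


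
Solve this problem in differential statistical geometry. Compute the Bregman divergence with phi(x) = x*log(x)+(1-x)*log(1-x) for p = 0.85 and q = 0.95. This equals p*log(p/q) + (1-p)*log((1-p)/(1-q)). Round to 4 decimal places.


Bregman divergence with negative entropy generator:
D = p*log(p/q) + (1-p)*log((1-p)/(1-q)).
p = 0.85, q = 0.95.
p*log(p/q) = 0.85*log(0.85/0.95) = -0.094542.
(1-p)*log((1-p)/(1-q)) = 0.15*log(0.15/0.05) = 0.164792.
D = -0.094542 + 0.164792 = 0.0703

0.0703


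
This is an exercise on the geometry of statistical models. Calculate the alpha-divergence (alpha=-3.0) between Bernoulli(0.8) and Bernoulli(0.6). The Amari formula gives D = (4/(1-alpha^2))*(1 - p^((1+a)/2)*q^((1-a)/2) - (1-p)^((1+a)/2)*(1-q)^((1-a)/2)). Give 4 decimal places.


Amari alpha-divergence:
D = (4/(1-alpha^2))*(1 - p^((1+a)/2)*q^((1-a)/2) - (1-p)^((1+a)/2)*(1-q)^((1-a)/2)).
alpha = -3.0, p = 0.8, q = 0.6.
e1 = (1+alpha)/2 = -1.0, e2 = (1-alpha)/2 = 2.0.
t1 = p^e1 * q^e2 = 0.8^-1.0 * 0.6^2.0 = 0.45.
t2 = (1-p)^e1 * (1-q)^e2 = 0.2^-1.0 * 0.4^2.0 = 0.8.
4/(1-alpha^2) = -0.5.
D = -0.5*(1 - 0.45 - 0.8) = 0.1250

0.1250


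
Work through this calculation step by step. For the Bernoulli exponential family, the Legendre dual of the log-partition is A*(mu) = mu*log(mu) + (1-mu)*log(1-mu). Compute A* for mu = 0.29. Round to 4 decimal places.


Legendre transform for Bernoulli:
A*(mu) = mu*log(mu) + (1-mu)*log(1-mu).
mu = 0.29, 1-mu = 0.71.
mu*log(mu) = 0.29*log(0.29) = -0.358984.
(1-mu)*log(1-mu) = 0.71*log(0.71) = -0.243168.
A* = -0.358984 + -0.243168 = -0.6022

-0.6022


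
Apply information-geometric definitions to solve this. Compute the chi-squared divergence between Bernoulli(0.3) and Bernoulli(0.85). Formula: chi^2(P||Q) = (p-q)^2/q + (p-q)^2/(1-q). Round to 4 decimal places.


Chi-squared divergence between Bernoulli distributions:
chi^2 = (p-q)^2/q + (p-q)^2/(1-q).
p = 0.3, q = 0.85, p-q = -0.55.
(p-q)^2 = 0.3025.
term1 = 0.3025/0.85 = 0.355882.
term2 = 0.3025/0.15 = 2.016667.
chi^2 = 0.355882 + 2.016667 = 2.3725

2.3725


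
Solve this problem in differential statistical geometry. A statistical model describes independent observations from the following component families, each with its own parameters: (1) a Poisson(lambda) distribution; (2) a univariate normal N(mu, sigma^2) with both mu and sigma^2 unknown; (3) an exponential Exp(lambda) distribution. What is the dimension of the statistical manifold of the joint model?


The dimension of a statistical manifold equals the number of free
(independent) real parameters of the model. For a product of independent
blocks the parameter counts add.
- Poisson (lambda): 1.
- normal (mu, sigma^2): 2.
- exponential (lambda): 1.
Total = 1 + 2 + 1 = 4.
Dimension = 4

4


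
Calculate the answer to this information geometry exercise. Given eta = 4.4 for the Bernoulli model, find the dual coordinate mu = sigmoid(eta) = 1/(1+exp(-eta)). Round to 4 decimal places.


Dual coordinate (expectation parameter) for Bernoulli:
mu = 1/(1+exp(-eta)).
eta = 4.4.
exp(-eta) = exp(-4.4) = 0.012277.
mu = 1/(1+0.012277) = 0.9879

0.9879


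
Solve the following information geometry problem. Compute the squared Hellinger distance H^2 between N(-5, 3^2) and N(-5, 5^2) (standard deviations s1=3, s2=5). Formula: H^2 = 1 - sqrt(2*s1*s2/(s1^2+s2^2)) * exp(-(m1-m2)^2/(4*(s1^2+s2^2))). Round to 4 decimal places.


Squared Hellinger distance for Gaussians:
H^2 = 1 - sqrt(2*s1*s2/(s1^2+s2^2)) * exp(-(m1-m2)^2/(4*(s1^2+s2^2))).
s1^2 = 9, s2^2 = 25, s1^2+s2^2 = 34.
sqrt(2*3*5/(34)) = 0.939336.
(m1-m2)^2 = (0)^2 = 0.
exp(-0/(4*34)) = exp(0.0) = 1.0.
H^2 = 1 - 0.939336*1.0 = 0.0607

0.0607


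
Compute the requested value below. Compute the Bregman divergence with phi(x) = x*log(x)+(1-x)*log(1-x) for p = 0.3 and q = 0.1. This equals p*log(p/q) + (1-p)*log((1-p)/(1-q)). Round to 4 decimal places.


Bregman divergence with negative entropy generator:
D = p*log(p/q) + (1-p)*log((1-p)/(1-q)).
p = 0.3, q = 0.1.
p*log(p/q) = 0.3*log(0.3/0.1) = 0.329584.
(1-p)*log((1-p)/(1-q)) = 0.7*log(0.7/0.9) = -0.17592.
D = 0.329584 + -0.17592 = 0.1537

0.1537


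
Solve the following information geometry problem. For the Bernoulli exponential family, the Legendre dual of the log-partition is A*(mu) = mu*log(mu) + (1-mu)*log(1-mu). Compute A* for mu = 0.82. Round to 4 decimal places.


Legendre transform for Bernoulli:
A*(mu) = mu*log(mu) + (1-mu)*log(1-mu).
mu = 0.82, 1-mu = 0.18.
mu*log(mu) = 0.82*log(0.82) = -0.16273.
(1-mu)*log(1-mu) = 0.18*log(0.18) = -0.308664.
A* = -0.16273 + -0.308664 = -0.4714

-0.4714


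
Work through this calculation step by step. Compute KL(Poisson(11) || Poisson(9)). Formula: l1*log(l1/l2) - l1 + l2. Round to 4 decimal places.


KL divergence for Poisson:
KL = l1*log(l1/l2) - l1 + l2.
l1 = 11, l2 = 9.
log(11/9) = 0.200671.
l1*log(l1/l2) = 11 * 0.200671 = 2.207378.
KL = 2.207378 - 11 + 9 = 0.2074

0.2074


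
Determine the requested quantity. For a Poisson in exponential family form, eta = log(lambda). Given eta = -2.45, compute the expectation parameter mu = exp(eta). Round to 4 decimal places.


Expectation parameter for Poisson exponential family:
mu = exp(eta).
eta = -2.45.
mu = exp(-2.45) = 0.0863

0.0863


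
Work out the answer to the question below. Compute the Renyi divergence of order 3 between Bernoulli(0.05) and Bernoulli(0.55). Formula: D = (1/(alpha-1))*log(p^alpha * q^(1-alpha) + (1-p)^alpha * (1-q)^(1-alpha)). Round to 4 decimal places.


Renyi divergence of order alpha between Bernoulli distributions:
D = (1/(alpha-1))*log(p^alpha * q^(1-alpha) + (1-p)^alpha * (1-q)^(1-alpha)).
alpha = 3, p = 0.05, q = 0.55.
p^alpha * q^(1-alpha) = 0.05^3 * 0.55^-2 = 0.000413.
(1-p)^alpha * (1-q)^(1-alpha) = 0.95^3 * 0.45^-2 = 4.233951.
sum = 0.000413 + 4.233951 = 4.234364.
D = (1/2)*log(4.234364) = 0.7216

0.7216


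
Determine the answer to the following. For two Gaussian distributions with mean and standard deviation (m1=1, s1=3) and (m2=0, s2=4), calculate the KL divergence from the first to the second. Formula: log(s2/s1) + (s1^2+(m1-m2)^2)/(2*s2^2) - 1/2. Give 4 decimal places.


KL divergence between normal distributions:
KL = log(s2/s1) + (s1^2 + (m1-m2)^2)/(2*s2^2) - 1/2.
log(4/3) = 0.287682.
(3^2 + (1-0)^2)/(2*4^2) = (9 + 1)/32 = 0.3125.
KL = 0.287682 + 0.3125 - 0.5 = 0.1002

0.1002


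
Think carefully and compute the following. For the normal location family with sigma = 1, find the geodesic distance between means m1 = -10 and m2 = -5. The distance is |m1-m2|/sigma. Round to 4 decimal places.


On the fixed-variance normal subfamily, geodesic distance = |m1-m2|/sigma.
|-10 - -5| = 5.
sigma = 1.
d = 5/1 = 5.0000

5.0000


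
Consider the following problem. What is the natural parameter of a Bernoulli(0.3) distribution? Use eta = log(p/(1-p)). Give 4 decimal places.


Natural parameter for Bernoulli: eta = log(p/(1-p)).
p = 0.3, 1-p = 0.7.
p/(1-p) = 0.428571.
eta = log(0.428571) = -0.8473

-0.8473


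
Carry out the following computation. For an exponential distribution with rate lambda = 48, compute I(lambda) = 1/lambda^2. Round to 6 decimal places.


Fisher information for exponential: I(lambda) = 1/lambda^2.
lambda = 48, lambda^2 = 2304.
I = 1/2304 = 0.000434

0.000434


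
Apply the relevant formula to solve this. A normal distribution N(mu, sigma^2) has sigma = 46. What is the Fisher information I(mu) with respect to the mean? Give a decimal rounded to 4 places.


The Fisher information for the mean of a normal distribution is I(mu) = 1/sigma^2.
sigma = 46, so sigma^2 = 2116.
I(mu) = 1/2116 = 0.0005

0.0005


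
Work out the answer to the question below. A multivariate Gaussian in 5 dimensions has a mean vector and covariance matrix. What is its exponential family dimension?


Exponential family dimension calculation:
For 5-dim MVN: mean has 5 params, covariance has 5*6/2 = 15 unique entries.
Total dim = 5 + 15 = 20.

20


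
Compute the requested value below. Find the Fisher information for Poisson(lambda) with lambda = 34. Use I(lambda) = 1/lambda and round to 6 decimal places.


Fisher information for Poisson: I(lambda) = 1/lambda.
lambda = 34.
I(lambda) = 1/34 = 0.029412

0.029412


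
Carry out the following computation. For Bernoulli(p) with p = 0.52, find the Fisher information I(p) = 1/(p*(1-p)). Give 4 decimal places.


For Bernoulli(p), Fisher information is I(p) = 1/(p*(1-p)).
p = 0.52, 1-p = 0.48.
p*(1-p) = 0.2496.
I(p) = 1/0.2496 = 4.0064

4.0064


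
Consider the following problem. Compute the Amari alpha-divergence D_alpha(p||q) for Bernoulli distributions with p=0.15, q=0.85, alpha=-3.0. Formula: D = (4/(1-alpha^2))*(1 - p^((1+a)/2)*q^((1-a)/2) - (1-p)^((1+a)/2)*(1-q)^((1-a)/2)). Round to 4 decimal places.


Amari alpha-divergence:
D = (4/(1-alpha^2))*(1 - p^((1+a)/2)*q^((1-a)/2) - (1-p)^((1+a)/2)*(1-q)^((1-a)/2)).
alpha = -3.0, p = 0.15, q = 0.85.
e1 = (1+alpha)/2 = -1.0, e2 = (1-alpha)/2 = 2.0.
t1 = p^e1 * q^e2 = 0.15^-1.0 * 0.85^2.0 = 4.816667.
t2 = (1-p)^e1 * (1-q)^e2 = 0.85^-1.0 * 0.15^2.0 = 0.026471.
4/(1-alpha^2) = -0.5.
D = -0.5*(1 - 4.816667 - 0.026471) = 1.9216

1.9216


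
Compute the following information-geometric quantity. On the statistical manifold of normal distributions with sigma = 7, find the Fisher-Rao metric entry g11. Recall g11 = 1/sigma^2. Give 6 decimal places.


For the 2-parameter normal family, the Fisher metric has:
  g11 = 1/sigma^2, g22 = 2/sigma^2.
sigma = 7, sigma^2 = 49.
g11 = 0.020408

0.020408


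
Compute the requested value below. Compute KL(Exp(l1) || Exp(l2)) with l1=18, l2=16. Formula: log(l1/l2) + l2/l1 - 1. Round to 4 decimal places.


KL divergence for exponential family:
KL = log(l1/l2) + l2/l1 - 1.
log(18/16) = 0.117783.
16/18 = 0.888889.
KL = 0.117783 + 0.888889 - 1 = 0.0067

0.0067


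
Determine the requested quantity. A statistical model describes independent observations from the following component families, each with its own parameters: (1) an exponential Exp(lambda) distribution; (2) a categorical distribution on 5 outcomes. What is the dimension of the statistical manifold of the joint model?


The dimension of a statistical manifold equals the number of free
(independent) real parameters of the model. For a product of independent
blocks the parameter counts add.
- exponential (lambda): 1.
- categorical on 5 outcomes (probabilities sum to 1): 5-1 = 4.
Total = 1 + 4 = 5.
Dimension = 5

5


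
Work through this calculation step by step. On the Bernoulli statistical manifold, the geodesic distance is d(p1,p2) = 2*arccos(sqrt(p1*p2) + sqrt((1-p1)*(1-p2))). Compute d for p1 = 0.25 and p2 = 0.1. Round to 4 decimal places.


Geodesic distance on Bernoulli manifold:
d(p1,p2) = 2*arccos(sqrt(p1*p2) + sqrt((1-p1)*(1-p2))).
sqrt(p1*p2) = sqrt(0.25*0.1) = 0.158114.
sqrt((1-p1)*(1-p2)) = sqrt(0.75*0.9) = 0.821584.
arg = 0.158114 + 0.821584 = 0.979698.
d = 2*arccos(0.979698) = 0.4037

0.4037


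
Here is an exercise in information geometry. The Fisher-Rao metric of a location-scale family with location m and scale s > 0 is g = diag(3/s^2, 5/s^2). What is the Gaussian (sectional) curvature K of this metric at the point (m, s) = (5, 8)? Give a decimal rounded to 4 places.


The metric has the form g = (A dm^2 + B ds^2)/s^2 with A = 3, B = 5.
Substitute u = sqrt(A/B)*m: g = B*(du^2 + ds^2)/s^2, i.e. B times the
Poincare upper half-plane metric, which has constant Gaussian curvature -1.
Scaling a 2D metric by a constant c divides the Gaussian curvature by c,
so K = -1/B = -1/(5) = -0.2000 everywhere (the point (m, s) = (5, 8) is irrelevant:
the curvature is constant).
The requested Gaussian curvature is K = -0.2000.

-0.2000


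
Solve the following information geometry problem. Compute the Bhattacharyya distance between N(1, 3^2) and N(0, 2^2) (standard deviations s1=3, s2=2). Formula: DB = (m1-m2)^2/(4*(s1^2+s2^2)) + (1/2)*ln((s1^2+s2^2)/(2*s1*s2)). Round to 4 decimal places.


Bhattacharyya distance between two Gaussians:
DB = (m1-m2)^2/(4*(s1^2+s2^2)) + (1/2)*ln((s1^2+s2^2)/(2*s1*s2)).
(m1-m2)^2 = (1)^2 = 1.
s1^2+s2^2 = 9 + 4 = 13.
term1 = 1/52 = 0.019231.
term2 = 0.5*ln(13/12.0) = 0.040021.
DB = 0.019231 + 0.040021 = 0.0593

0.0593


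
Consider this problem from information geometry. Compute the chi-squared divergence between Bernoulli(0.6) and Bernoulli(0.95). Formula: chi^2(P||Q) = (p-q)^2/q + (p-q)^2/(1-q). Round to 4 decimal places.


Chi-squared divergence between Bernoulli distributions:
chi^2 = (p-q)^2/q + (p-q)^2/(1-q).
p = 0.6, q = 0.95, p-q = -0.35.
(p-q)^2 = 0.1225.
term1 = 0.1225/0.95 = 0.128947.
term2 = 0.1225/0.05 = 2.45.
chi^2 = 0.128947 + 2.45 = 2.5789

2.5789


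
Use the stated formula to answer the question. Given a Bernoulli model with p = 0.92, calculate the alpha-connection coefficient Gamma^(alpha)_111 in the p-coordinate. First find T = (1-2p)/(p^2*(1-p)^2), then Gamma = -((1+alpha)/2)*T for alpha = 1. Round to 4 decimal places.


Skewness (Amari-Chentsov) tensor: T = (1-2p)/(p^2*(1-p)^2).
p = 0.92, 1-2p = -0.84, p^2 = 0.8464, (1-p)^2 = 0.0064.
T = -0.84/(0.8464 * 0.0064) = -155.068526.
In the p-coordinate, Gamma^(alpha) = Gamma^(0) - (alpha/2)*T with Gamma^(0) = (1/2)*g'(p) = -T/2,
so Gamma^(alpha) = -((1+alpha)/2)*T.
alpha = 1, -(1+alpha)/2 = -1.0.
Gamma = -1.0 * -155.068526 = 155.0685

155.0685


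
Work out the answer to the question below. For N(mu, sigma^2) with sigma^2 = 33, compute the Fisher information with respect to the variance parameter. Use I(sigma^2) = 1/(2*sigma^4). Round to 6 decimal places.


Fisher information for variance: I(sigma^2) = 1/(2*sigma^4).
sigma^2 = 33, so sigma^4 = 1089.
I = 1/(2*1089) = 1/2178 = 0.000459

0.000459


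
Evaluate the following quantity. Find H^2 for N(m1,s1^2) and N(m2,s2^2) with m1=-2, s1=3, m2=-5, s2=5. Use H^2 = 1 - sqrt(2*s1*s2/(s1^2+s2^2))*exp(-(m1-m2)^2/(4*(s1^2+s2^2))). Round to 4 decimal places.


Squared Hellinger distance for Gaussians:
H^2 = 1 - sqrt(2*s1*s2/(s1^2+s2^2)) * exp(-(m1-m2)^2/(4*(s1^2+s2^2))).
s1^2 = 9, s2^2 = 25, s1^2+s2^2 = 34.
sqrt(2*3*5/(34)) = 0.939336.
(m1-m2)^2 = (3)^2 = 9.
exp(-9/(4*34)) = exp(-0.066176) = 0.935966.
H^2 = 1 - 0.939336*0.935966 = 0.1208

0.1208


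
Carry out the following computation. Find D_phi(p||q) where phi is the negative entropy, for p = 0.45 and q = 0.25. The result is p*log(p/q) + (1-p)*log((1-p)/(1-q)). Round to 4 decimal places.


Bregman divergence with negative entropy generator:
D = p*log(p/q) + (1-p)*log((1-p)/(1-q)).
p = 0.45, q = 0.25.
p*log(p/q) = 0.45*log(0.45/0.25) = 0.264504.
(1-p)*log((1-p)/(1-q)) = 0.55*log(0.55/0.75) = -0.170585.
D = 0.264504 + -0.170585 = 0.0939

0.0939


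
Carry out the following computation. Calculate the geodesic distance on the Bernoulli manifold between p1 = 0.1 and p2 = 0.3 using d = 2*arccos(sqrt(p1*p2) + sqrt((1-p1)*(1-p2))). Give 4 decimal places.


Geodesic distance on Bernoulli manifold:
d(p1,p2) = 2*arccos(sqrt(p1*p2) + sqrt((1-p1)*(1-p2))).
sqrt(p1*p2) = sqrt(0.1*0.3) = 0.173205.
sqrt((1-p1)*(1-p2)) = sqrt(0.9*0.7) = 0.793725.
arg = 0.173205 + 0.793725 = 0.96693.
d = 2*arccos(0.96693) = 0.5158

0.5158


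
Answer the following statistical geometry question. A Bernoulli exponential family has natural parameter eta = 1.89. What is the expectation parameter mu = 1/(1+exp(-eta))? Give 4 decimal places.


Dual coordinate (expectation parameter) for Bernoulli:
mu = 1/(1+exp(-eta)).
eta = 1.89.
exp(-eta) = exp(-1.89) = 0.151072.
mu = 1/(1+0.151072) = 0.8688

0.8688


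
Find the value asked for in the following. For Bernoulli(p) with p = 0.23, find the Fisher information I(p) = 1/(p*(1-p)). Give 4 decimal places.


For Bernoulli(p), Fisher information is I(p) = 1/(p*(1-p)).
p = 0.23, 1-p = 0.77.
p*(1-p) = 0.1771.
I(p) = 1/0.1771 = 5.6465

5.6465


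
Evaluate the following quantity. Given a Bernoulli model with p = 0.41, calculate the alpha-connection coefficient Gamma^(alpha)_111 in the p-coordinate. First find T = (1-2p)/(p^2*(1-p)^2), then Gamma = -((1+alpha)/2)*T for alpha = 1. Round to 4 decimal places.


Skewness (Amari-Chentsov) tensor: T = (1-2p)/(p^2*(1-p)^2).
p = 0.41, 1-2p = 0.18, p^2 = 0.1681, (1-p)^2 = 0.3481.
T = 0.18/(0.1681 * 0.3481) = 3.076102.
In the p-coordinate, Gamma^(alpha) = Gamma^(0) - (alpha/2)*T with Gamma^(0) = (1/2)*g'(p) = -T/2,
so Gamma^(alpha) = -((1+alpha)/2)*T.
alpha = 1, -(1+alpha)/2 = -1.0.
Gamma = -1.0 * 3.076102 = -3.0761

-3.0761


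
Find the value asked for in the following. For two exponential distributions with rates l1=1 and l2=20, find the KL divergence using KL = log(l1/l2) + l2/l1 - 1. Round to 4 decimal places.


KL divergence for exponential family:
KL = log(l1/l2) + l2/l1 - 1.
log(1/20) = -2.995732.
20/1 = 20.0.
KL = -2.995732 + 20.0 - 1 = 16.0043

16.0043


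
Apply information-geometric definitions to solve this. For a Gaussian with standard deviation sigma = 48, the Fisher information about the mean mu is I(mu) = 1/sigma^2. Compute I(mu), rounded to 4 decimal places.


The Fisher information for the mean of a normal distribution is I(mu) = 1/sigma^2.
sigma = 48, so sigma^2 = 2304.
I(mu) = 1/2304 = 0.0004

0.0004


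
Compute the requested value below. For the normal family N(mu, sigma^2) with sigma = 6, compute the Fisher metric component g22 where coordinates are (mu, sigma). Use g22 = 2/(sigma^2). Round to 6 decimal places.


For the 2-parameter normal family, the Fisher metric has:
  g11 = 1/sigma^2, g22 = 2/sigma^2.
sigma = 6, sigma^2 = 36.
g22 = 0.055556

0.055556


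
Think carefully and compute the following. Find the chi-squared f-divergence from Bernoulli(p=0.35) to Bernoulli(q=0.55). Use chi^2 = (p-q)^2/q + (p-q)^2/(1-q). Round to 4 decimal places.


Chi-squared divergence between Bernoulli distributions:
chi^2 = (p-q)^2/q + (p-q)^2/(1-q).
p = 0.35, q = 0.55, p-q = -0.2.
(p-q)^2 = 0.04.
term1 = 0.04/0.55 = 0.072727.
term2 = 0.04/0.45 = 0.088889.
chi^2 = 0.072727 + 0.088889 = 0.1616

0.1616


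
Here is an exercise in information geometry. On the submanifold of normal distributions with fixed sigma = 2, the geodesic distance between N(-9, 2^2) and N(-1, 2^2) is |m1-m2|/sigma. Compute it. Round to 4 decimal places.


On the fixed-variance normal subfamily, geodesic distance = |m1-m2|/sigma.
|-9 - -1| = 8.
sigma = 2.
d = 8/2 = 4.0000

4.0000


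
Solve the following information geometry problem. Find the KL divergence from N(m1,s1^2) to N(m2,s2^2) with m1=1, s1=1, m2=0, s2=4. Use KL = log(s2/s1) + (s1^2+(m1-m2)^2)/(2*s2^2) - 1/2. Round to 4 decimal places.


KL divergence between normal distributions:
KL = log(s2/s1) + (s1^2 + (m1-m2)^2)/(2*s2^2) - 1/2.
log(4/1) = 1.386294.
(1^2 + (1-0)^2)/(2*4^2) = (1 + 1)/32 = 0.0625.
KL = 1.386294 + 0.0625 - 0.5 = 0.9488

0.9488


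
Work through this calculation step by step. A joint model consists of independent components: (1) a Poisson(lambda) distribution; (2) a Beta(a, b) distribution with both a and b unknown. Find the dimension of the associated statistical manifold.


The dimension of a statistical manifold equals the number of free
(independent) real parameters of the model. For a product of independent
blocks the parameter counts add.
- Poisson (lambda): 1.
- Beta (a, b): 2.
Total = 1 + 2 = 3.
Dimension = 3

3


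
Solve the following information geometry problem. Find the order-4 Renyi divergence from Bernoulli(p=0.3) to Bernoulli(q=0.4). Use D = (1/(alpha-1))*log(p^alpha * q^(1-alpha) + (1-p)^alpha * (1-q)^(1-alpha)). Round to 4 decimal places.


Renyi divergence of order alpha between Bernoulli distributions:
D = (1/(alpha-1))*log(p^alpha * q^(1-alpha) + (1-p)^alpha * (1-q)^(1-alpha)).
alpha = 4, p = 0.3, q = 0.4.
p^alpha * q^(1-alpha) = 0.3^4 * 0.4^-3 = 0.126562.
(1-p)^alpha * (1-q)^(1-alpha) = 0.7^4 * 0.6^-3 = 1.111574.
sum = 0.126562 + 1.111574 = 1.238137.
D = (1/3)*log(1.238137) = 0.0712

0.0712


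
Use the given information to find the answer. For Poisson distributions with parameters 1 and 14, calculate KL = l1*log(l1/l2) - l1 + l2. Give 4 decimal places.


KL divergence for Poisson:
KL = l1*log(l1/l2) - l1 + l2.
l1 = 1, l2 = 14.
log(1/14) = -2.639057.
l1*log(l1/l2) = 1 * -2.639057 = -2.639057.
KL = -2.639057 - 1 + 14 = 10.3609

10.3609


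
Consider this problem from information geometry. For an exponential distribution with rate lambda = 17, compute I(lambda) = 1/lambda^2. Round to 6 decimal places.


Fisher information for exponential: I(lambda) = 1/lambda^2.
lambda = 17, lambda^2 = 289.
I = 1/289 = 0.003460

0.003460


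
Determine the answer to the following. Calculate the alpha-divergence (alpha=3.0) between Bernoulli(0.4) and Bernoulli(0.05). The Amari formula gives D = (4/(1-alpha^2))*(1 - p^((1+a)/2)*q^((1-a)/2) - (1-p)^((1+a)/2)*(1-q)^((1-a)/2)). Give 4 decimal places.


Amari alpha-divergence:
D = (4/(1-alpha^2))*(1 - p^((1+a)/2)*q^((1-a)/2) - (1-p)^((1+a)/2)*(1-q)^((1-a)/2)).
alpha = 3.0, p = 0.4, q = 0.05.
e1 = (1+alpha)/2 = 2.0, e2 = (1-alpha)/2 = -1.0.
t1 = p^e1 * q^e2 = 0.4^2.0 * 0.05^-1.0 = 3.2.
t2 = (1-p)^e1 * (1-q)^e2 = 0.6^2.0 * 0.95^-1.0 = 0.378947.
4/(1-alpha^2) = -0.5.
D = -0.5*(1 - 3.2 - 0.378947) = 1.2895

1.2895


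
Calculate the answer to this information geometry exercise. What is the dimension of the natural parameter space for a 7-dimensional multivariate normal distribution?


Exponential family dimension calculation:
For 7-dim MVN: mean has 7 params, covariance has 7*8/2 = 28 unique entries.
Total dim = 7 + 28 = 35.

35


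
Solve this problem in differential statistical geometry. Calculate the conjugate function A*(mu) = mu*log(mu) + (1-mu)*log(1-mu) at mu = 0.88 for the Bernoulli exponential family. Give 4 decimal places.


Legendre transform for Bernoulli:
A*(mu) = mu*log(mu) + (1-mu)*log(1-mu).
mu = 0.88, 1-mu = 0.12.
mu*log(mu) = 0.88*log(0.88) = -0.112493.
(1-mu)*log(1-mu) = 0.12*log(0.12) = -0.254432.
A* = -0.112493 + -0.254432 = -0.3669

-0.3669


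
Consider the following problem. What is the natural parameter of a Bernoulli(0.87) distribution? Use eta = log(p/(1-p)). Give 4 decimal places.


Natural parameter for Bernoulli: eta = log(p/(1-p)).
p = 0.87, 1-p = 0.13.
p/(1-p) = 6.692308.
eta = log(6.692308) = 1.9010

1.9010


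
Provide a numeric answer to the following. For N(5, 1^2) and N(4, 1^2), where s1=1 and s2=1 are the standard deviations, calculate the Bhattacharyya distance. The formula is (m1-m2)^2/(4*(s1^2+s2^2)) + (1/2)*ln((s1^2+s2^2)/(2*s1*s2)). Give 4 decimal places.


Bhattacharyya distance between two Gaussians:
DB = (m1-m2)^2/(4*(s1^2+s2^2)) + (1/2)*ln((s1^2+s2^2)/(2*s1*s2)).
(m1-m2)^2 = (1)^2 = 1.
s1^2+s2^2 = 1 + 1 = 2.
term1 = 1/8 = 0.125.
term2 = 0.5*ln(2/2.0) = 0.0.
DB = 0.125 + 0.0 = 0.1250

0.1250


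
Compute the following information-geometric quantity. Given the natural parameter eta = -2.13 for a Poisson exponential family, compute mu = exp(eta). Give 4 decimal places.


Expectation parameter for Poisson exponential family:
mu = exp(eta).
eta = -2.13.
mu = exp(-2.13) = 0.1188

0.1188


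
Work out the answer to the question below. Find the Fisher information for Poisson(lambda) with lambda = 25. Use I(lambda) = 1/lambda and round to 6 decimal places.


Fisher information for Poisson: I(lambda) = 1/lambda.
lambda = 25.
I(lambda) = 1/25 = 0.040000

0.040000


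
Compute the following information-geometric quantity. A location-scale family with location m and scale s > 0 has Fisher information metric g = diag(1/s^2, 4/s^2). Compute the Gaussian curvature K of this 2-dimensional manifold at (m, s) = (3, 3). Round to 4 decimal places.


The metric has the form g = (A dm^2 + B ds^2)/s^2 with A = 1, B = 4.
Substitute u = sqrt(A/B)*m: g = B*(du^2 + ds^2)/s^2, i.e. B times the
Poincare upper half-plane metric, which has constant Gaussian curvature -1.
Scaling a 2D metric by a constant c divides the Gaussian curvature by c,
so K = -1/B = -1/(4) = -0.2500 everywhere (the point (m, s) = (3, 3) is irrelevant:
the curvature is constant).
The requested Gaussian curvature is K = -0.2500.

-0.2500


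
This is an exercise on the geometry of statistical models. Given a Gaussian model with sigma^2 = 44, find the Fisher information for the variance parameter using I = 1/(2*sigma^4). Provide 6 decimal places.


Fisher information for variance: I(sigma^2) = 1/(2*sigma^4).
sigma^2 = 44, so sigma^4 = 1936.
I = 1/(2*1936) = 1/3872 = 0.000258

0.000258


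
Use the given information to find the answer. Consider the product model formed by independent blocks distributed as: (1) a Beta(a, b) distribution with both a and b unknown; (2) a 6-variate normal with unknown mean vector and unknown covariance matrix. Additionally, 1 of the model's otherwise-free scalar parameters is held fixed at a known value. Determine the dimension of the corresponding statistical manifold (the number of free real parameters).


The dimension of a statistical manifold equals the number of free
(independent) real parameters of the model. For a product of independent
blocks the parameter counts add.
- Beta (a, b): 2.
- 6-variate normal: 6 (mean) + 6*7/2 = 21 (symmetric covariance) = 27.
Total = 2 + 27 = 29.
1 parameter(s) fixed at known values: 29 - 1 = 28.
Dimension = 28

28


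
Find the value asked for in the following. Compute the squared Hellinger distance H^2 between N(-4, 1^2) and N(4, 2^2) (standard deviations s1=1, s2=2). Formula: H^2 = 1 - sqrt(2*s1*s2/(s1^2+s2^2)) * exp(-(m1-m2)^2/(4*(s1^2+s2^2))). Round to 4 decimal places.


Squared Hellinger distance for Gaussians:
H^2 = 1 - sqrt(2*s1*s2/(s1^2+s2^2)) * exp(-(m1-m2)^2/(4*(s1^2+s2^2))).
s1^2 = 1, s2^2 = 4, s1^2+s2^2 = 5.
sqrt(2*1*2/(5)) = 0.894427.
(m1-m2)^2 = (-8)^2 = 64.
exp(-64/(4*5)) = exp(-3.2) = 0.040762.
H^2 = 1 - 0.894427*0.040762 = 0.9635

0.9635


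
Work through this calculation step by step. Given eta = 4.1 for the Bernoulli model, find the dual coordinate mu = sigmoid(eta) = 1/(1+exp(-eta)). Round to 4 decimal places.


Dual coordinate (expectation parameter) for Bernoulli:
mu = 1/(1+exp(-eta)).
eta = 4.1.
exp(-eta) = exp(-4.1) = 0.016573.
mu = 1/(1+0.016573) = 0.9837

0.9837


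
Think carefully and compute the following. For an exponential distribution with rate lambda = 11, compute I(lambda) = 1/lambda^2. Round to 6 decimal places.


Fisher information for exponential: I(lambda) = 1/lambda^2.
lambda = 11, lambda^2 = 121.
I = 1/121 = 0.008264

0.008264


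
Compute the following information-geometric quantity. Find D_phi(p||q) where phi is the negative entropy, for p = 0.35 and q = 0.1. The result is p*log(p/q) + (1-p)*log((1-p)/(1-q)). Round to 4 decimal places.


Bregman divergence with negative entropy generator:
D = p*log(p/q) + (1-p)*log((1-p)/(1-q)).
p = 0.35, q = 0.1.
p*log(p/q) = 0.35*log(0.35/0.1) = 0.438467.
(1-p)*log((1-p)/(1-q)) = 0.65*log(0.65/0.9) = -0.211525.
D = 0.438467 + -0.211525 = 0.2269

0.2269


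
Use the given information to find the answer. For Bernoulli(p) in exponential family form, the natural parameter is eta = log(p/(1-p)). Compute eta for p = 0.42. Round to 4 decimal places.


Natural parameter for Bernoulli: eta = log(p/(1-p)).
p = 0.42, 1-p = 0.58.
p/(1-p) = 0.724138.
eta = log(0.724138) = -0.3228

-0.3228


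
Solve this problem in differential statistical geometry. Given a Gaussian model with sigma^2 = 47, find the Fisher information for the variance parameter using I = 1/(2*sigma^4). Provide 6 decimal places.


Fisher information for variance: I(sigma^2) = 1/(2*sigma^4).
sigma^2 = 47, so sigma^4 = 2209.
I = 1/(2*2209) = 1/4418 = 0.000226

0.000226


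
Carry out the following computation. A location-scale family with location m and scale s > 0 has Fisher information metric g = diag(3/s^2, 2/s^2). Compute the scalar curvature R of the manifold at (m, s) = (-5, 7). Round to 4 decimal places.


The metric has the form g = (A dm^2 + B ds^2)/s^2 with A = 3, B = 2.
Substitute u = sqrt(A/B)*m: g = B*(du^2 + ds^2)/s^2, i.e. B times the
Poincare upper half-plane metric, which has constant Gaussian curvature -1.
Scaling a 2D metric by a constant c divides the Gaussian curvature by c,
so K = -1/B = -1/(2) = -0.5000 everywhere (the point (m, s) = (-5, 7) is irrelevant:
the curvature is constant).
Scalar curvature in dimension 2: R = 2K = -2/(2) = -1.0000.

-1.0000


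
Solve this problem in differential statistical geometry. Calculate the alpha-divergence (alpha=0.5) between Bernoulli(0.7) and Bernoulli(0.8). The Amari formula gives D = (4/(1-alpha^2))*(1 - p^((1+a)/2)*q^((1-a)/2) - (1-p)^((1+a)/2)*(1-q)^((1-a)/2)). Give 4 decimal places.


Amari alpha-divergence:
D = (4/(1-alpha^2))*(1 - p^((1+a)/2)*q^((1-a)/2) - (1-p)^((1+a)/2)*(1-q)^((1-a)/2)).
alpha = 0.5, p = 0.7, q = 0.8.
e1 = (1+alpha)/2 = 0.75, e2 = (1-alpha)/2 = 0.25.
t1 = p^e1 * q^e2 = 0.7^0.75 * 0.8^0.25 = 0.723762.
t2 = (1-p)^e1 * (1-q)^e2 = 0.3^0.75 * 0.2^0.25 = 0.271081.
4/(1-alpha^2) = 5.333333.
D = 5.333333*(1 - 0.723762 - 0.271081) = 0.0275

0.0275


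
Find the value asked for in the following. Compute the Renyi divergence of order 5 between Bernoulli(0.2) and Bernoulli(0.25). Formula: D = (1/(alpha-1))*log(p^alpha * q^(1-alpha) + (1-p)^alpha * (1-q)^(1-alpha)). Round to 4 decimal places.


Renyi divergence of order alpha between Bernoulli distributions:
D = (1/(alpha-1))*log(p^alpha * q^(1-alpha) + (1-p)^alpha * (1-q)^(1-alpha)).
alpha = 5, p = 0.2, q = 0.25.
p^alpha * q^(1-alpha) = 0.2^5 * 0.25^-4 = 0.08192.
(1-p)^alpha * (1-q)^(1-alpha) = 0.8^5 * 0.75^-4 = 1.035631.
sum = 0.08192 + 1.035631 = 1.117551.
D = (1/4)*log(1.117551) = 0.0278

0.0278


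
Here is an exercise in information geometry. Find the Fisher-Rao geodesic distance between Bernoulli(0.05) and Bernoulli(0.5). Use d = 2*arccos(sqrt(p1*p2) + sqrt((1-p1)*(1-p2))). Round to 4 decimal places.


Geodesic distance on Bernoulli manifold:
d(p1,p2) = 2*arccos(sqrt(p1*p2) + sqrt((1-p1)*(1-p2))).
sqrt(p1*p2) = sqrt(0.05*0.5) = 0.158114.
sqrt((1-p1)*(1-p2)) = sqrt(0.95*0.5) = 0.689202.
arg = 0.158114 + 0.689202 = 0.847316.
d = 2*arccos(0.847316) = 1.1198

1.1198


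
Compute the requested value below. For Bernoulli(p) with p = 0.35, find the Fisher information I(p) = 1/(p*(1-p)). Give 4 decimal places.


For Bernoulli(p), Fisher information is I(p) = 1/(p*(1-p)).
p = 0.35, 1-p = 0.65.
p*(1-p) = 0.2275.
I(p) = 1/0.2275 = 4.3956

4.3956


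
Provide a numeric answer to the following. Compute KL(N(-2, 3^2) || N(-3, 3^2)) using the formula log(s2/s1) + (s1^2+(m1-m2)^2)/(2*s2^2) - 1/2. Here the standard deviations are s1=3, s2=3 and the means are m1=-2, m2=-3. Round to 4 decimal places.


KL divergence between normal distributions:
KL = log(s2/s1) + (s1^2 + (m1-m2)^2)/(2*s2^2) - 1/2.
log(3/3) = 0.0.
(3^2 + (-2--3)^2)/(2*3^2) = (9 + 1)/18 = 0.555556.
KL = 0.0 + 0.555556 - 0.5 = 0.0556

0.0556


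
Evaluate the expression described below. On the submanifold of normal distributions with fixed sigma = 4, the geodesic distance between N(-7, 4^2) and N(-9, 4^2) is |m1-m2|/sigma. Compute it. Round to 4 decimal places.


On the fixed-variance normal subfamily, geodesic distance = |m1-m2|/sigma.
|-7 - -9| = 2.
sigma = 4.
d = 2/4 = 0.5000

0.5000


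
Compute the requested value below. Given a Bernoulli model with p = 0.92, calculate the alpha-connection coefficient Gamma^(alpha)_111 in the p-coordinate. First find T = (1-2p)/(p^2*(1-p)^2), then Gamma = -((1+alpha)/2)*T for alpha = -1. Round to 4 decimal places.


Skewness (Amari-Chentsov) tensor: T = (1-2p)/(p^2*(1-p)^2).
p = 0.92, 1-2p = -0.84, p^2 = 0.8464, (1-p)^2 = 0.0064.
T = -0.84/(0.8464 * 0.0064) = -155.068526.
In the p-coordinate, Gamma^(alpha) = Gamma^(0) - (alpha/2)*T with Gamma^(0) = (1/2)*g'(p) = -T/2,
so Gamma^(alpha) = -((1+alpha)/2)*T.
alpha = -1, -(1+alpha)/2 = 0.0.
Gamma = 0.0 * -155.068526 = 0.0000

0.0000


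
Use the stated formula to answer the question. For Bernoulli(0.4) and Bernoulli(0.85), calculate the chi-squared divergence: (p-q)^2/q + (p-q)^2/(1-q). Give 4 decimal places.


Chi-squared divergence between Bernoulli distributions:
chi^2 = (p-q)^2/q + (p-q)^2/(1-q).
p = 0.4, q = 0.85, p-q = -0.45.
(p-q)^2 = 0.2025.
term1 = 0.2025/0.85 = 0.238235.
term2 = 0.2025/0.15 = 1.35.
chi^2 = 0.238235 + 1.35 = 1.5882

1.5882


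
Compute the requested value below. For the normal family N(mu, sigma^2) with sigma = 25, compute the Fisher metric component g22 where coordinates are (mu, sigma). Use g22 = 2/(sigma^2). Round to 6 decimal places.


For the 2-parameter normal family, the Fisher metric has:
  g11 = 1/sigma^2, g22 = 2/sigma^2.
sigma = 25, sigma^2 = 625.
g22 = 0.003200

0.003200


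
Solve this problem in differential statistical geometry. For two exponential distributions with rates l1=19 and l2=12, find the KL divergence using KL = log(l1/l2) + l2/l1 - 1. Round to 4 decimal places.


KL divergence for exponential family:
KL = log(l1/l2) + l2/l1 - 1.
log(19/12) = 0.459532.
12/19 = 0.631579.
KL = 0.459532 + 0.631579 - 1 = 0.0911

0.0911


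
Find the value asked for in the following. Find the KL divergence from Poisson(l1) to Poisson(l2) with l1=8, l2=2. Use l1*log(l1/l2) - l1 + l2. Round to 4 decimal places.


KL divergence for Poisson:
KL = l1*log(l1/l2) - l1 + l2.
l1 = 8, l2 = 2.
log(8/2) = 1.386294.
l1*log(l1/l2) = 8 * 1.386294 = 11.090355.
KL = 11.090355 - 8 + 2 = 5.0904

5.0904


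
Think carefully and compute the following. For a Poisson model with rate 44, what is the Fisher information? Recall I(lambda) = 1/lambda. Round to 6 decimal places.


Fisher information for Poisson: I(lambda) = 1/lambda.
lambda = 44.
I(lambda) = 1/44 = 0.022727

0.022727


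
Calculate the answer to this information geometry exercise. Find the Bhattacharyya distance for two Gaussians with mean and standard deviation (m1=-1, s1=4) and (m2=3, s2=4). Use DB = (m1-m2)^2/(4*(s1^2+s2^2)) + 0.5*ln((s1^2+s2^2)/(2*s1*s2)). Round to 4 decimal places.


Bhattacharyya distance between two Gaussians:
DB = (m1-m2)^2/(4*(s1^2+s2^2)) + (1/2)*ln((s1^2+s2^2)/(2*s1*s2)).
(m1-m2)^2 = (-4)^2 = 16.
s1^2+s2^2 = 16 + 16 = 32.
term1 = 16/128 = 0.125.
term2 = 0.5*ln(32/32.0) = 0.0.
DB = 0.125 + 0.0 = 0.1250

0.1250


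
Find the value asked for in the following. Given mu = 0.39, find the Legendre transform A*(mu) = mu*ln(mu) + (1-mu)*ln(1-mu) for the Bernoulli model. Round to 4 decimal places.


Legendre transform for Bernoulli:
A*(mu) = mu*log(mu) + (1-mu)*log(1-mu).
mu = 0.39, 1-mu = 0.61.
mu*log(mu) = 0.39*log(0.39) = -0.367227.
(1-mu)*log(1-mu) = 0.61*log(0.61) = -0.301521.
A* = -0.367227 + -0.301521 = -0.6687

-0.6687


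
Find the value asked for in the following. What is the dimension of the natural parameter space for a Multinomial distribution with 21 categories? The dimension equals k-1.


Exponential family dimension calculation:
For Multinomial with k=21 categories, dim = k-1 = 20.

20


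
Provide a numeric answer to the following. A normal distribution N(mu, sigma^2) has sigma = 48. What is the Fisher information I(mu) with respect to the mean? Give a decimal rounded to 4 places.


The Fisher information for the mean of a normal distribution is I(mu) = 1/sigma^2.
sigma = 48, so sigma^2 = 2304.
I(mu) = 1/2304 = 0.0004

0.0004


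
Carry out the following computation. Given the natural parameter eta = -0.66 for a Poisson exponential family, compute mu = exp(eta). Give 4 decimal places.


Expectation parameter for Poisson exponential family:
mu = exp(eta).
eta = -0.66.
mu = exp(-0.66) = 0.5169

0.5169


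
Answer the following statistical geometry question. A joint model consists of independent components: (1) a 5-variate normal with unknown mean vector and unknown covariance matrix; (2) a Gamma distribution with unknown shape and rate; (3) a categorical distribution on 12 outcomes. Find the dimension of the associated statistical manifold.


The dimension of a statistical manifold equals the number of free
(independent) real parameters of the model. For a product of independent
blocks the parameter counts add.
- 5-variate normal: 5 (mean) + 5*6/2 = 15 (symmetric covariance) = 20.
- Gamma (shape, rate): 2.
- categorical on 12 outcomes (probabilities sum to 1): 12-1 = 11.
Total = 20 + 2 + 11 = 33.
Dimension = 33

33
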